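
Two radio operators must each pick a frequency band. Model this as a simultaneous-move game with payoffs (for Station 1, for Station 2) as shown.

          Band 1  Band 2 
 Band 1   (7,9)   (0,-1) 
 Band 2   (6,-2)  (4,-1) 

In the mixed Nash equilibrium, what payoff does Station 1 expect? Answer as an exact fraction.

28/5

Station 2 mixes with probability q on Band 1, chosen so Station 1 is indifferent: 7q + 0(1−q) = 6q + 4(1−q) gives q = 4/5.
Station 1's expected payoff (from either row, since indifferent) is 7·4/5 + 0·1/5 = 28/5.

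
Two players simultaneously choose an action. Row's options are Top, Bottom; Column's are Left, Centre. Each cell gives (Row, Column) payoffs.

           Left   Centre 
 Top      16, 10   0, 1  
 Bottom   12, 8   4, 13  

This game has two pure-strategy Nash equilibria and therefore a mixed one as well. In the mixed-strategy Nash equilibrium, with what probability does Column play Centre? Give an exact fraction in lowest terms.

1/2

Column's mix q on Left must make Row indifferent between Top and Bottom.
Row's payoff from Top: 16q + 0(1−q). From Bottom: 12q + 4(1−q).
Set equal: 4q = 4(1−q) → q = 4/8 = 1/2.
Probability on Centre is 1 − 1/2 = 1/2.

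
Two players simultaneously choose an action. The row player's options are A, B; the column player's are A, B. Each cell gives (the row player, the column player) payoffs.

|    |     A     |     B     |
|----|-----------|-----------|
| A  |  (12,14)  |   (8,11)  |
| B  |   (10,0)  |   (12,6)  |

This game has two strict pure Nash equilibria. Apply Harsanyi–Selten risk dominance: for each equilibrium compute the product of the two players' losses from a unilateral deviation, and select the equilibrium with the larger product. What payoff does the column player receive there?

At both A: the row player loses 12 − 10 = 2 by deviating; the column player loses 14 − 11 = 3. Product = 2·3 = 6.
At both B: the row player loses 12 − 8 = 4 by deviating; the column player loses 6 − 0 = 6. Product = 4·6 = 24.
24 > 6, so both B is risk-dominant. The column player's payoff there is 6.

6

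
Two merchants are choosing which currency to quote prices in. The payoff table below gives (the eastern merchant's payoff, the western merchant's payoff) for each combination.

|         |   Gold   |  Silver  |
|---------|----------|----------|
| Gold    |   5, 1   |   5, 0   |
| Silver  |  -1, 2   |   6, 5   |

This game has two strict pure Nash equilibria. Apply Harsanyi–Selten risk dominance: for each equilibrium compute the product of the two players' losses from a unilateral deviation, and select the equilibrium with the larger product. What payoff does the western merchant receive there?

At both Gold: the eastern merchant loses 5 − (-1) = 6 by deviating; the western merchant loses 1 − 0 = 1. Product = 6·1 = 6.
At both Silver: the eastern merchant loses 6 − 5 = 1 by deviating; the western merchant loses 5 − 2 = 3. Product = 1·3 = 3.
6 > 3, so both Gold is risk-dominant. The western merchant's payoff there is 1.

1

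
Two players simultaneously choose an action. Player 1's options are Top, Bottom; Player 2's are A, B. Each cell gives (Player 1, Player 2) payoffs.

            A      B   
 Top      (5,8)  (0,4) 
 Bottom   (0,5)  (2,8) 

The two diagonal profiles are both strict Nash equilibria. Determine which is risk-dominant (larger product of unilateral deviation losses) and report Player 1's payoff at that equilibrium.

5

At (Top, A): Player 1 loses 5 − 0 = 5 by deviating; Player 2 loses 8 − 4 = 4. Product = 5·4 = 20.
At (Bottom, B): Player 1 loses 2 − 0 = 2 by deviating; Player 2 loses 8 − 5 = 3. Product = 2·3 = 6.
20 > 6, so (Top, A) is risk-dominant. Player 1's payoff there is 5.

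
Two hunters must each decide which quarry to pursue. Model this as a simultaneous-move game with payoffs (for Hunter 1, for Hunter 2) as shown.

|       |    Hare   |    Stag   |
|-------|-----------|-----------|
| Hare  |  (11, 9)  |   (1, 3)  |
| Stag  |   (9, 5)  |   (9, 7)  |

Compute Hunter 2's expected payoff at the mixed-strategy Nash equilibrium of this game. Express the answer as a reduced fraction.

6

Hunter 1 mixes with probability p on Hare, chosen so Hunter 2 is indifferent: 9p + 5(1−p) = 3p + 7(1−p) gives p = 1/4.
Hunter 2's expected payoff is 9·1/4 + 5·3/4 = 6.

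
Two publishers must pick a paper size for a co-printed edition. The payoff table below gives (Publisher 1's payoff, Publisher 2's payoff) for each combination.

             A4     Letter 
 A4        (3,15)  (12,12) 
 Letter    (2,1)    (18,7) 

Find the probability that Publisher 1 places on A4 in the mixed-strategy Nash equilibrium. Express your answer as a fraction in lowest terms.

Publisher 1's mix p on A4 must make Publisher 2 indifferent between A4 and Letter.
Publisher 2's payoff from A4: 15p + 1(1−p). From Letter: 12p + 7(1−p).
Set equal: 3p = 6(1−p) → p = 6/9 = 2/3.

2/3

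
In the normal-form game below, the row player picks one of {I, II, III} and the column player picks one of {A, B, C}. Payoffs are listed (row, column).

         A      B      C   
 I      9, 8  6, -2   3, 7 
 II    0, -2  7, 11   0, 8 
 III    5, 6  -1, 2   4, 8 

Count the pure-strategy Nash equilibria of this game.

(I, A): the row player gets 9 (best alternative 5); the column player gets 8 (best alternative 7). Neither deviates — NE.
(II, B): the row player gets 7 (best alternative 6); the column player gets 11 (best alternative 8). Neither deviates — NE.
(III, C): the row player gets 4 (best alternative 3); the column player gets 8 (best alternative 6). Neither deviates — NE.
(II, A) is not a NE: the row player would switch to I (9 > 0).
No other cell survives both best-response checks, so there are 3 pure NE.

3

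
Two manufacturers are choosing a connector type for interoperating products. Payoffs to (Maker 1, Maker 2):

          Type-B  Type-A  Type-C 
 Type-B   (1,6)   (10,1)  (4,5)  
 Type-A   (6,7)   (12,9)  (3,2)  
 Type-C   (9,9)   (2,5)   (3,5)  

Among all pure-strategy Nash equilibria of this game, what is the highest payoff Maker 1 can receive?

Both Type-A is a pure NE (Maker 1: 12 ≥ 10; Maker 2: 9 ≥ 7). Maker 1 gets 12.
(Type-C, Type-B) is a pure NE (Maker 1: 9 ≥ 6; Maker 2: 9 ≥ 5). Maker 1 gets 9.
Every other cell has a profitable deviation for at least one player. Highest of {12, 9} is 12.

12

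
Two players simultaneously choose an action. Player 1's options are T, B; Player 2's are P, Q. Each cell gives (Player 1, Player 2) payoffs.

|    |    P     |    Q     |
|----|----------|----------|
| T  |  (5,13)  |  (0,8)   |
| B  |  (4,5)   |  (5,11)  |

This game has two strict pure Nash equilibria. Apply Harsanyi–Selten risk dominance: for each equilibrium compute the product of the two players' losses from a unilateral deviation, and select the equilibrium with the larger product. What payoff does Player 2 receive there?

At (T, P): Player 1 loses 5 − 4 = 1 by deviating; Player 2 loses 13 − 8 = 5. Product = 1·5 = 5.
At (B, Q): Player 1 loses 5 − 0 = 5 by deviating; Player 2 loses 11 − 5 = 6. Product = 5·6 = 30.
30 > 5, so (B, Q) is risk-dominant. Player 2's payoff there is 11.

11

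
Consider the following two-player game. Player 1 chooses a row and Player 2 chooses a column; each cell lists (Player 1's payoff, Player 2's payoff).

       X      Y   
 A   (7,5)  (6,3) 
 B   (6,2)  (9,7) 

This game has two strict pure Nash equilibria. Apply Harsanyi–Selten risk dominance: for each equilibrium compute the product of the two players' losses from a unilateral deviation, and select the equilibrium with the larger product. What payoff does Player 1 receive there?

9

At (A, X): Player 1 loses 7 − 6 = 1 by deviating; Player 2 loses 5 − 3 = 2. Product = 1·2 = 2.
At (B, Y): Player 1 loses 9 − 6 = 3 by deviating; Player 2 loses 7 − 2 = 5. Product = 3·5 = 15.
15 > 2, so (B, Y) is risk-dominant. Player 1's payoff there is 9.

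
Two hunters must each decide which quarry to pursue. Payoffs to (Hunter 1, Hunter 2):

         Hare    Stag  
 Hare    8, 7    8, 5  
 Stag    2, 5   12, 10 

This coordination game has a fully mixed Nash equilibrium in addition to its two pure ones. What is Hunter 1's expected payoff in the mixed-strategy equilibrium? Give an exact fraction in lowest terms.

Hunter 2 mixes with probability q on Hare, chosen so Hunter 1 is indifferent: 8q + 8(1−q) = 2q + 12(1−q) gives q = 2/5.
Hunter 1's expected payoff (from either row, since indifferent) is 8·2/5 + 8·3/5 = 8.

8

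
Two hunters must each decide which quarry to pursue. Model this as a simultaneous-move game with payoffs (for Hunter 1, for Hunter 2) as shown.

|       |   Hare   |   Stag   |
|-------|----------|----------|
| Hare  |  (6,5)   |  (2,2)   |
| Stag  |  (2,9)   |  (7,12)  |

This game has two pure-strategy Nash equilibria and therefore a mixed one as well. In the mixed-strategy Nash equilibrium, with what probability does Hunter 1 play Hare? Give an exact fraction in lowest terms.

Hunter 1's mix p on Hare must make Hunter 2 indifferent between Hare and Stag.
Hunter 2's payoff from Hare: 5p + 9(1−p). From Stag: 2p + 12(1−p).
Set equal: 3p = 3(1−p) → p = 3/6 = 1/2.

1/2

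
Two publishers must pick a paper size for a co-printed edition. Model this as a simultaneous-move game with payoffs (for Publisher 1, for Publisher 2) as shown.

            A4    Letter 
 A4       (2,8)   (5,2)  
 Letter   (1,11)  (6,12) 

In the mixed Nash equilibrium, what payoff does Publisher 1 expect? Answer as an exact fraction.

7/2

Publisher 2 mixes with probability q on A4, chosen so Publisher 1 is indifferent: 2q + 5(1−q) = 1q + 6(1−q) gives q = 1/2.
Publisher 1's expected payoff (from either row, since indifferent) is 2·1/2 + 5·1/2 = 7/2.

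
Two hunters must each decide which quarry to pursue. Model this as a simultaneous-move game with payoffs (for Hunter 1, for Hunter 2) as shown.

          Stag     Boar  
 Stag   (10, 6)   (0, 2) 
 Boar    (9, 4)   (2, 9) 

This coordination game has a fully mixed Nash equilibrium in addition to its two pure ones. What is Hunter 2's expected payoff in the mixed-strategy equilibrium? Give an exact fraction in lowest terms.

Hunter 1 mixes with probability p on Stag, chosen so Hunter 2 is indifferent: 6p + 4(1−p) = 2p + 9(1−p) gives p = 5/9.
Hunter 2's expected payoff is 6·5/9 + 4·4/9 = 46/9.

46/9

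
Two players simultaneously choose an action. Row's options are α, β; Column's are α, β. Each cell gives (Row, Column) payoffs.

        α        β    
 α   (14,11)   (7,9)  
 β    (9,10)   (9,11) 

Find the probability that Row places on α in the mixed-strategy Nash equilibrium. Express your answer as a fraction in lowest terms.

Row's mix p on α must make Column indifferent between α and β.
Column's payoff from α: 11p + 10(1−p). From β: 9p + 11(1−p).
Set equal: 2p = 1(1−p) → p = 1/3.

1/3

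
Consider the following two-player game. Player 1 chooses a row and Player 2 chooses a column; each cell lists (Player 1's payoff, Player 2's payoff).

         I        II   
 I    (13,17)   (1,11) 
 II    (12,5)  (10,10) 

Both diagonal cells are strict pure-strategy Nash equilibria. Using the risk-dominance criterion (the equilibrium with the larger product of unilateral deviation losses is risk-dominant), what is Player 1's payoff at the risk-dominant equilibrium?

At both I: Player 1 loses 13 − 12 = 1 by deviating; Player 2 loses 17 − 11 = 6. Product = 1·6 = 6.
At both II: Player 1 loses 10 − 1 = 9 by deviating; Player 2 loses 10 − 5 = 5. Product = 9·5 = 45.
45 > 6, so both II is risk-dominant. Player 1's payoff there is 10.

10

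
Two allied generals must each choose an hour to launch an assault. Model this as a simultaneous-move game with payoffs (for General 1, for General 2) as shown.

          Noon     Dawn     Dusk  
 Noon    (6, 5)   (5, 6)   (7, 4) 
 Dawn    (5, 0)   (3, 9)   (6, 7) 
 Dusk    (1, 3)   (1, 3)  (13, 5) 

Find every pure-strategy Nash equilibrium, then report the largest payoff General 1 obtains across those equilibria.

13

(Noon, Dawn) is a pure NE (General 1: 5 ≥ 3; General 2: 6 ≥ 5). General 1 gets 5.
Both Dusk is a pure NE (General 1: 13 ≥ 7; General 2: 5 ≥ 3). General 1 gets 13.
Every other cell has a profitable deviation for at least one player. Highest of {5, 13} is 13.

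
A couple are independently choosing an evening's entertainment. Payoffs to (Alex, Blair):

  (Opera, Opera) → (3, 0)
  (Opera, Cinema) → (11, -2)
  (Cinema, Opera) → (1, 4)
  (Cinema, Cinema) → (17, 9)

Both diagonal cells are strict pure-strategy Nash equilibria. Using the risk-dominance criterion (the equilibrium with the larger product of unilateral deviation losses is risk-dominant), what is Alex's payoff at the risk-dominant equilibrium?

17

At both Opera: Alex loses 3 − 1 = 2 by deviating; Blair loses 0 − (-2) = 2. Product = 2·2 = 4.
At both Cinema: Alex loses 17 − 11 = 6 by deviating; Blair loses 9 − 4 = 5. Product = 6·5 = 30.
30 > 4, so both Cinema is risk-dominant. Alex's payoff there is 17.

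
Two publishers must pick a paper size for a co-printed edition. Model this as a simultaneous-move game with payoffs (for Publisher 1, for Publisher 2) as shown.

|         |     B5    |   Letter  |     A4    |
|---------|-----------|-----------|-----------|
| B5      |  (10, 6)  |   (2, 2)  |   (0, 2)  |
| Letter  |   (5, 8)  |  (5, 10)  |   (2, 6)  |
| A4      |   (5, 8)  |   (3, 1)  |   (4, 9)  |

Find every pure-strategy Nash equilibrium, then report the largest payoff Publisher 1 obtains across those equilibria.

Both B5 is a pure NE (Publisher 1: 10 ≥ 5; Publisher 2: 6 ≥ 2). Publisher 1 gets 10.
Both Letter is a pure NE (Publisher 1: 5 ≥ 3; Publisher 2: 10 ≥ 8). Publisher 1 gets 5.
Both A4 is a pure NE (Publisher 1: 4 ≥ 2; Publisher 2: 9 ≥ 8). Publisher 1 gets 4.
Every other cell has a profitable deviation for at least one player. Highest of {10, 5, 4} is 10.

10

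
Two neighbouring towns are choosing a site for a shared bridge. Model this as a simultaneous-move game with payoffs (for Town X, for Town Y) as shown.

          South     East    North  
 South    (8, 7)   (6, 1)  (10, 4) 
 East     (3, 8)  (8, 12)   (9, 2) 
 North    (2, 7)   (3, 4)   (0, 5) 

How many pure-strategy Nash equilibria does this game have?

Both South: Town X gets 8 (best alternative 3); Town Y gets 7 (best alternative 4). Neither deviates — NE.
Both East: Town X gets 8 (best alternative 6); Town Y gets 12 (best alternative 8). Neither deviates — NE.
Both North is not a NE: Town X would switch to South (10 > 0).
No other cell survives both best-response checks, so there are 2 pure NE.

2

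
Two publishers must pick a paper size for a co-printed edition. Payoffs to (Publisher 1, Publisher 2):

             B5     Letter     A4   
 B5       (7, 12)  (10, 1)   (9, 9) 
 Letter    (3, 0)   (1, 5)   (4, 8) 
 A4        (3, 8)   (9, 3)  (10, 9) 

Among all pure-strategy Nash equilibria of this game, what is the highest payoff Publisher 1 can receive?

Both B5 is a pure NE (Publisher 1: 7 ≥ 3; Publisher 2: 12 ≥ 9). Publisher 1 gets 7.
Both A4 is a pure NE (Publisher 1: 10 ≥ 9; Publisher 2: 9 ≥ 8). Publisher 1 gets 10.
Every other cell has a profitable deviation for at least one player. Highest of {7, 10} is 10.

10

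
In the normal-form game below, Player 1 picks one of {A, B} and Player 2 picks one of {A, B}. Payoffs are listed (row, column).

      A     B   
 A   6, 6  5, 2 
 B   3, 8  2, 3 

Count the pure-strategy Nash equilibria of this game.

Both A: Player 1 gets 6 (best alternative 3); Player 2 gets 6 (best alternative 2). Neither deviates — NE.
Both B is not a NE: Player 1 would switch to A (5 > 2).
No other cell survives both best-response checks, so there is 1 pure NE.

1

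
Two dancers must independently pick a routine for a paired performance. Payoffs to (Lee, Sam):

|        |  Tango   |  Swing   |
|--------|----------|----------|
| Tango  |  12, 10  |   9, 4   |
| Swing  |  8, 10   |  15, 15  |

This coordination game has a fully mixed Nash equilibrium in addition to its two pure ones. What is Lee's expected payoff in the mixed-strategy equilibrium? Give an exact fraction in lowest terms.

Sam mixes with probability q on Tango, chosen so Lee is indifferent: 12q + 9(1−q) = 8q + 15(1−q) gives q = 3/5.
Lee's expected payoff (from either row, since indifferent) is 12·3/5 + 9·2/5 = 54/5.

54/5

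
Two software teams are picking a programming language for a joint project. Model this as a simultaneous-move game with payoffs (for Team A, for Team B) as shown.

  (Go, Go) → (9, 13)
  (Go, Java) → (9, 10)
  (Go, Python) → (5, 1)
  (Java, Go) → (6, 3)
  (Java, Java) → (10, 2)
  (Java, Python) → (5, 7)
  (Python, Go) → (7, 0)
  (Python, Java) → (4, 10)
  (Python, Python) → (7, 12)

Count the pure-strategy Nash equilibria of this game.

Both Go: Team A gets 9 (best alternative 7); Team B gets 13 (best alternative 10). Neither deviates — NE.
Both Python: Team A gets 7 (best alternative 5); Team B gets 12 (best alternative 10). Neither deviates — NE.
Both Java is not a NE: Team B would switch to Python (7 > 2).
No other cell survives both best-response checks, so there are 2 pure NE.

2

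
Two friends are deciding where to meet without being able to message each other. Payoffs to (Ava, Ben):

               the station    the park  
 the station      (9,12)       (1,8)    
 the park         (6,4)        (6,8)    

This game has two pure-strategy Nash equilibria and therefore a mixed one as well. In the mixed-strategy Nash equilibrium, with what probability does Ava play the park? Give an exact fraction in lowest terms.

1/2

Ava's mix p on the station must make Ben indifferent between the station and the park.
Ben's payoff from the station: 12p + 4(1−p). From the park: 8p + 8(1−p).
Set equal: 4p = 4(1−p) → p = 4/8 = 1/2.
Probability on the park is 1 − 1/2 = 1/2.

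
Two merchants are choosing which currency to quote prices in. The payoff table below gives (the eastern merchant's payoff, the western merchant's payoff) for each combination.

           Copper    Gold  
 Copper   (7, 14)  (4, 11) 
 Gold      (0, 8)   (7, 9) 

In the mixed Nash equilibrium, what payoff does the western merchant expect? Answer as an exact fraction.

The eastern merchant mixes with probability p on Copper, chosen so the western merchant is indifferent: 14p + 8(1−p) = 11p + 9(1−p) gives p = 1/4.
The western merchant's expected payoff is 14·1/4 + 8·3/4 = 19/2.

19/2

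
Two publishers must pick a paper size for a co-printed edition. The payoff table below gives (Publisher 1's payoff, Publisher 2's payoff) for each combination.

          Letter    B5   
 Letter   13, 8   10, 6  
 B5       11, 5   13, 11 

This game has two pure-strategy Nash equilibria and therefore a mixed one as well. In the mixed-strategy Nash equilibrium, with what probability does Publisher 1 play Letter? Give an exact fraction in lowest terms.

Publisher 1's mix p on Letter must make Publisher 2 indifferent between Letter and B5.
Publisher 2's payoff from Letter: 8p + 5(1−p). From B5: 6p + 11(1−p).
Set equal: 2p = 6(1−p) → p = 6/8 = 3/4.

3/4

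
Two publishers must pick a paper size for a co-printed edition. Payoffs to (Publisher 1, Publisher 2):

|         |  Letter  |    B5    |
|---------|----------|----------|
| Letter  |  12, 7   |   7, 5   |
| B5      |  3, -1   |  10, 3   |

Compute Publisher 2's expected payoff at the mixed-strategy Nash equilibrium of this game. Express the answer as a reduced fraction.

Publisher 1 mixes with probability p on Letter, chosen so Publisher 2 is indifferent: 7p + (-1)(1−p) = 5p + 3(1−p) gives p = 2/3.
Publisher 2's expected payoff is 7·2/3 + (-1)·1/3 = 13/3.

13/3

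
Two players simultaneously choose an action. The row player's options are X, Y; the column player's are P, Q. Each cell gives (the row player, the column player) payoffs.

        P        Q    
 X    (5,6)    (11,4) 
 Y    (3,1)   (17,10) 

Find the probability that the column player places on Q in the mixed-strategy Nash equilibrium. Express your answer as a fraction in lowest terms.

The column player's mix q on P must make the row player indifferent between X and Y.
The row player's payoff from X: 5q + 11(1−q). From Y: 3q + 17(1−q).
Set equal: 2q = 6(1−q) → q = 6/8 = 3/4.
Probability on Q is 1 − 3/4 = 1/4.

1/4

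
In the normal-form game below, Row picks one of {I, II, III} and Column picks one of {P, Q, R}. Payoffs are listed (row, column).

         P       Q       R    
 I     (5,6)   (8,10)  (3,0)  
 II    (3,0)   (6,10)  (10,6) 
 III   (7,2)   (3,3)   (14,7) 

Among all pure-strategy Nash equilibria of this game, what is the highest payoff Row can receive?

(I, Q) is a pure NE (Row: 8 ≥ 6; Column: 10 ≥ 6). Row gets 8.
(III, R) is a pure NE (Row: 14 ≥ 10; Column: 7 ≥ 3). Row gets 14.
Every other cell has a profitable deviation for at least one player. Highest of {8, 14} is 14.

14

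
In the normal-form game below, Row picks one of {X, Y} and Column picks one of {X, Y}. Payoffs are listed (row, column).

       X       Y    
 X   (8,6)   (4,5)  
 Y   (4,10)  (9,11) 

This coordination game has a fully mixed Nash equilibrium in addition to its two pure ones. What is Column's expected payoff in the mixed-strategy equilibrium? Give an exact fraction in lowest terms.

Row mixes with probability p on X, chosen so Column is indifferent: 6p + 10(1−p) = 5p + 11(1−p) gives p = 1/2.
Column's expected payoff is 6·1/2 + 10·1/2 = 8.

8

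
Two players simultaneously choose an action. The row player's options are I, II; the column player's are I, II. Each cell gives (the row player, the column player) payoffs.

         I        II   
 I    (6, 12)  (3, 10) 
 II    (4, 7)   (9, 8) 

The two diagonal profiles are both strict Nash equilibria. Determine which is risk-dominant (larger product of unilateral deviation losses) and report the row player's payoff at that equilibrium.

9

At both I: the row player loses 6 − 4 = 2 by deviating; the column player loses 12 − 10 = 2. Product = 2·2 = 4.
At both II: the row player loses 9 − 3 = 6 by deviating; the column player loses 8 − 7 = 1. Product = 6·1 = 6.
6 > 4, so both II is risk-dominant. The row player's payoff there is 9.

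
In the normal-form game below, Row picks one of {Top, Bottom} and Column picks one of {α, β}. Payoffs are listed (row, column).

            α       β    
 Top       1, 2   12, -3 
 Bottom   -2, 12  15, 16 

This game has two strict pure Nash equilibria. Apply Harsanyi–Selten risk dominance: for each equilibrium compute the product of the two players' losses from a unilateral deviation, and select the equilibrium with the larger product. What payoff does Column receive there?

2

At (Top, α): Row loses 1 − (-2) = 3 by deviating; Column loses 2 − (-3) = 5. Product = 3·5 = 15.
At (Bottom, β): Row loses 15 − 12 = 3 by deviating; Column loses 16 − 12 = 4. Product = 3·4 = 12.
15 > 12, so (Top, α) is risk-dominant. Column's payoff there is 2.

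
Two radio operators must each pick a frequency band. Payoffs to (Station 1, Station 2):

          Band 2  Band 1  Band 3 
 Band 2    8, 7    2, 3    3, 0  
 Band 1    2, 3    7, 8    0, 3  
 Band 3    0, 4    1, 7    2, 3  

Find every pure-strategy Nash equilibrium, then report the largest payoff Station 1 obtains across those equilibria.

Both Band 2 is a pure NE (Station 1: 8 ≥ 2; Station 2: 7 ≥ 3). Station 1 gets 8.
Both Band 1 is a pure NE (Station 1: 7 ≥ 2; Station 2: 8 ≥ 3). Station 1 gets 7.
Every other cell has a profitable deviation for at least one player. Highest of {8, 7} is 8.

8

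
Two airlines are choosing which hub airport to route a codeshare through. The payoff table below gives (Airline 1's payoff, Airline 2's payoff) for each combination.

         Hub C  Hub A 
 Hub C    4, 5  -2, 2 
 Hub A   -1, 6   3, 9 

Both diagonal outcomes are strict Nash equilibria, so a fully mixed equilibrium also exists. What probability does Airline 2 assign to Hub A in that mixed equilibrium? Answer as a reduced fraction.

Airline 2's mix q on Hub C must make Airline 1 indifferent between Hub C and Hub A.
Airline 1's payoff from Hub C: 4q + (-2)(1−q). From Hub A: (-1)q + 3(1−q).
Set equal: 5q = 5(1−q) → q = 5/10 = 1/2.
Probability on Hub A is 1 − 1/2 = 1/2.

1/2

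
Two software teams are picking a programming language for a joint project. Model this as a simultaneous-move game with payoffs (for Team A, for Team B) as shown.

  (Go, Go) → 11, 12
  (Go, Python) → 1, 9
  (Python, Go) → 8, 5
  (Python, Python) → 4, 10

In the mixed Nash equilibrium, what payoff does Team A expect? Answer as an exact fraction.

Team B mixes with probability q on Go, chosen so Team A is indifferent: 11q + 1(1−q) = 8q + 4(1−q) gives q = 1/2.
Team A's expected payoff (from either row, since indifferent) is 11·1/2 + 1·1/2 = 6.

6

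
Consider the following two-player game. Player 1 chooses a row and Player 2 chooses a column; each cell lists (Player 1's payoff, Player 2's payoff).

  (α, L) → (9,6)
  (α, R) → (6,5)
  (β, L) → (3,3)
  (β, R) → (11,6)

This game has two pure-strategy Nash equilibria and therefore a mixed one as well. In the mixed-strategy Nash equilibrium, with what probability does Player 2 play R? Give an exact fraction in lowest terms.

6/11

Player 2's mix q on L must make Player 1 indifferent between α and β.
Player 1's payoff from α: 9q + 6(1−q). From β: 3q + 11(1−q).
Set equal: 6q = 5(1−q) → q = 5/11.
Probability on R is 1 − 5/11 = 6/11.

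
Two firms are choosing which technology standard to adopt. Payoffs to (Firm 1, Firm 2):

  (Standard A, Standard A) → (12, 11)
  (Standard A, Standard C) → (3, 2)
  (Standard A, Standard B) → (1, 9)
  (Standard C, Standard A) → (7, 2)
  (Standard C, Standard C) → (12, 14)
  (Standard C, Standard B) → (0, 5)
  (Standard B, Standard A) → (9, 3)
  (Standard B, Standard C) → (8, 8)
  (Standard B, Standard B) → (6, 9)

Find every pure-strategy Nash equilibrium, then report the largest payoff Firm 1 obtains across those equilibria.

12

Both Standard A is a pure NE (Firm 1: 12 ≥ 9; Firm 2: 11 ≥ 9). Firm 1 gets 12.
Both Standard C is a pure NE (Firm 1: 12 ≥ 8; Firm 2: 14 ≥ 5). Firm 1 gets 12.
Both Standard B is a pure NE (Firm 1: 6 ≥ 1; Firm 2: 9 ≥ 8). Firm 1 gets 6.
Every other cell has a profitable deviation for at least one player. Highest of {12, 12, 6} is 12.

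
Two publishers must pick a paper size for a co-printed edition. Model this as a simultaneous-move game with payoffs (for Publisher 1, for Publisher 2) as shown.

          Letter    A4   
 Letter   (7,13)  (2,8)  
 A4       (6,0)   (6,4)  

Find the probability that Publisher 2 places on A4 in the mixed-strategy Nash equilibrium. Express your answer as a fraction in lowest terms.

1/5

Publisher 2's mix q on Letter must make Publisher 1 indifferent between Letter and A4.
Publisher 1's payoff from Letter: 7q + 2(1−q). From A4: 6q + 6(1−q).
Set equal: 1q = 4(1−q) → q = 4/5.
Probability on A4 is 1 − 4/5 = 1/5.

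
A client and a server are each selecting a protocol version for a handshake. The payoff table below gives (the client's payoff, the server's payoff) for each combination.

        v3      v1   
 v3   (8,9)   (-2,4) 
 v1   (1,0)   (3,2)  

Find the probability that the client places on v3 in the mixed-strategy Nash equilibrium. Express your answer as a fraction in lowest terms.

The client's mix p on v3 must make the server indifferent between v3 and v1.
The server's payoff from v3: 9p + 0(1−p). From v1: 4p + 2(1−p).
Set equal: 5p = 2(1−p) → p = 2/7.

2/7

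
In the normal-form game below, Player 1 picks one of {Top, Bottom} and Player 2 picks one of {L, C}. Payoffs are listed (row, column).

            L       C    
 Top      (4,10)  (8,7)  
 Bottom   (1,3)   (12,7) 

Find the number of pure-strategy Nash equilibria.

(Top, L): Player 1 gets 4 (best alternative 1); Player 2 gets 10 (best alternative 7). Neither deviates — NE.
(Bottom, C): Player 1 gets 12 (best alternative 8); Player 2 gets 7 (best alternative 3). Neither deviates — NE.
(Top, C) is not a NE: Player 1 would switch to Bottom (12 > 8).
No other cell survives both best-response checks, so there are 2 pure NE.

2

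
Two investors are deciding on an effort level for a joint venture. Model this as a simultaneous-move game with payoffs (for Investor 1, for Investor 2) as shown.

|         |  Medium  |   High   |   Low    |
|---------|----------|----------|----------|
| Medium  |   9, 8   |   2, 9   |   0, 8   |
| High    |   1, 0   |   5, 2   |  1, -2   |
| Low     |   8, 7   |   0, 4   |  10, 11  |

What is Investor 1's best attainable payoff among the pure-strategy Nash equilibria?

Both High is a pure NE (Investor 1: 5 ≥ 2; Investor 2: 2 ≥ 0). Investor 1 gets 5.
Both Low is a pure NE (Investor 1: 10 ≥ 1; Investor 2: 11 ≥ 7). Investor 1 gets 10.
Every other cell has a profitable deviation for at least one player. Highest of {5, 10} is 10.

10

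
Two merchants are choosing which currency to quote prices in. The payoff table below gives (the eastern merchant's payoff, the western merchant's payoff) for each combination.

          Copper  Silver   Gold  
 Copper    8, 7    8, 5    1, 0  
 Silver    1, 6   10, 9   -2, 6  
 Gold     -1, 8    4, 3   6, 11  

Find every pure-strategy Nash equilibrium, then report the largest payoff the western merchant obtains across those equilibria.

11

Both Copper is a pure NE (the eastern merchant: 8 ≥ 1; the western merchant: 7 ≥ 5). The western merchant gets 7.
Both Silver is a pure NE (the eastern merchant: 10 ≥ 8; the western merchant: 9 ≥ 6). The western merchant gets 9.
Both Gold is a pure NE (the eastern merchant: 6 ≥ 1; the western merchant: 11 ≥ 8). The western merchant gets 11.
Every other cell has a profitable deviation for at least one player. Highest of {7, 9, 11} is 11.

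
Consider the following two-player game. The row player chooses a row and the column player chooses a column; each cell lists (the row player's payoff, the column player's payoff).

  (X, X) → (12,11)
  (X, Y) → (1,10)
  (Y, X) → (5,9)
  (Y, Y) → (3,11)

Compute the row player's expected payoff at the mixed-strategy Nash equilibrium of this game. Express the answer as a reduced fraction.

The column player mixes with probability q on X, chosen so the row player is indifferent: 12q + 1(1−q) = 5q + 3(1−q) gives q = 2/9.
The row player's expected payoff (from either row, since indifferent) is 12·2/9 + 1·7/9 = 31/9.

31/9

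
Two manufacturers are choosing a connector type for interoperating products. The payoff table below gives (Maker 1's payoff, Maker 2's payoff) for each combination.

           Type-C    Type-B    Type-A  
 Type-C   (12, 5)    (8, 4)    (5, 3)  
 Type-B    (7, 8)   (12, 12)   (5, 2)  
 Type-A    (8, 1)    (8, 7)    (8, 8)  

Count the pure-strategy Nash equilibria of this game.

3

Both Type-C: Maker 1 gets 12 (best alternative 8); Maker 2 gets 5 (best alternative 4). Neither deviates — NE.
Both Type-B: Maker 1 gets 12 (best alternative 8); Maker 2 gets 12 (best alternative 8). Neither deviates — NE.
Both Type-A: Maker 1 gets 8 (best alternative 5); Maker 2 gets 8 (best alternative 7). Neither deviates — NE.
(Type-B, Type-C) is not a NE: Maker 1 would switch to Type-C (12 > 7).
No other cell survives both best-response checks, so there are 3 pure NE.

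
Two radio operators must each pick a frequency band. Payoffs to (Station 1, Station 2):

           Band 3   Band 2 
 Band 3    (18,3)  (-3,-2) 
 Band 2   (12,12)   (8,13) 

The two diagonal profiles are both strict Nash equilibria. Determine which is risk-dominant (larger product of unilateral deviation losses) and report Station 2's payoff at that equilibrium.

3

At both Band 3: Station 1 loses 18 − 12 = 6 by deviating; Station 2 loses 3 − (-2) = 5. Product = 6·5 = 30.
At both Band 2: Station 1 loses 8 − (-3) = 11 by deviating; Station 2 loses 13 − 12 = 1. Product = 11·1 = 11.
30 > 11, so both Band 3 is risk-dominant. Station 2's payoff there is 3.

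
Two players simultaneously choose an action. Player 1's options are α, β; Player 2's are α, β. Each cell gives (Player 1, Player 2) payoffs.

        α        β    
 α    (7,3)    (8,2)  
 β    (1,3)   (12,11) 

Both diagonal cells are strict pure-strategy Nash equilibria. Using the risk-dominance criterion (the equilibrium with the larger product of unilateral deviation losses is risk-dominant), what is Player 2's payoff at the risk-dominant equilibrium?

At both α: Player 1 loses 7 − 1 = 6 by deviating; Player 2 loses 3 − 2 = 1. Product = 6·1 = 6.
At both β: Player 1 loses 12 − 8 = 4 by deviating; Player 2 loses 11 − 3 = 8. Product = 4·8 = 32.
32 > 6, so both β is risk-dominant. Player 2's payoff there is 11.

11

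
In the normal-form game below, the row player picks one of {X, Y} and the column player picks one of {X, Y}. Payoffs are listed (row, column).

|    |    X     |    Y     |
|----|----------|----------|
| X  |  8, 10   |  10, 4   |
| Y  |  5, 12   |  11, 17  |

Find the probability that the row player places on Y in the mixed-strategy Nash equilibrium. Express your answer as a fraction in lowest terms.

The row player's mix p on X must make the column player indifferent between X and Y.
The column player's payoff from X: 10p + 12(1−p). From Y: 4p + 17(1−p).
Set equal: 6p = 5(1−p) → p = 5/11.
Probability on Y is 1 − 5/11 = 6/11.

6/11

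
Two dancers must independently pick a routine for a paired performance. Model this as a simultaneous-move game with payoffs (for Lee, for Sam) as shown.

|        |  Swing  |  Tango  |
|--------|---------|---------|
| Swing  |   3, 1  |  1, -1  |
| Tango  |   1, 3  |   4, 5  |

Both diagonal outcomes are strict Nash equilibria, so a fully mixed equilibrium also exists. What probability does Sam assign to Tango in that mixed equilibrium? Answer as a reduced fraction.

2/5

Sam's mix q on Swing must make Lee indifferent between Swing and Tango.
Lee's payoff from Swing: 3q + 1(1−q). From Tango: 1q + 4(1−q).
Set equal: 2q = 3(1−q) → q = 3/5.
Probability on Tango is 1 − 3/5 = 2/5.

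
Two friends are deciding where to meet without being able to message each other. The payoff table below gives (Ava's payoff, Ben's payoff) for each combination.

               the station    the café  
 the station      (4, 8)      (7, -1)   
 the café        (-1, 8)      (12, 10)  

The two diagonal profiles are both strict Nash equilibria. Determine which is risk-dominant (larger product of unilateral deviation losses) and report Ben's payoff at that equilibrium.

At both the station: Ava loses 4 − (-1) = 5 by deviating; Ben loses 8 − (-1) = 9. Product = 5·9 = 45.
At both the café: Ava loses 12 − 7 = 5 by deviating; Ben loses 10 − 8 = 2. Product = 5·2 = 10.
45 > 10, so both the station is risk-dominant. Ben's payoff there is 8.

8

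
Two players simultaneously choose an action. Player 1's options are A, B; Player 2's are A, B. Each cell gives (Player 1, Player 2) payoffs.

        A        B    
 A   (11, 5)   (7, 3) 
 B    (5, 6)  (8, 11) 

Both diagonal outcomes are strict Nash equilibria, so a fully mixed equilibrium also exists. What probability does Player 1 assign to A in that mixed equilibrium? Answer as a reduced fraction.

Player 1's mix p on A must make Player 2 indifferent between A and B.
Player 2's payoff from A: 5p + 6(1−p). From B: 3p + 11(1−p).
Set equal: 2p = 5(1−p) → p = 5/7.

5/7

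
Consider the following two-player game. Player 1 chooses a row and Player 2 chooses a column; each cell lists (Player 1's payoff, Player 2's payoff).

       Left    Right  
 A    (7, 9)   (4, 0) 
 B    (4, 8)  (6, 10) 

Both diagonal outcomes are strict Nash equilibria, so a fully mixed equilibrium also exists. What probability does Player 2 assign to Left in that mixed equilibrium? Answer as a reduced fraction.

Player 2's mix q on Left must make Player 1 indifferent between A and B.
Player 1's payoff from A: 7q + 4(1−q). From B: 4q + 6(1−q).
Set equal: 3q = 2(1−q) → q = 2/5.

2/5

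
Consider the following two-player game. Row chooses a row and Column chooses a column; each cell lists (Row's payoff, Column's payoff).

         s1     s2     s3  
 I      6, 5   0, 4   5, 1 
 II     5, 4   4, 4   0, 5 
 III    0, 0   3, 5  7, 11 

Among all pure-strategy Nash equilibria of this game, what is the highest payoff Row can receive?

(I, s1) is a pure NE (Row: 6 ≥ 5; Column: 5 ≥ 4). Row gets 6.
(III, s3) is a pure NE (Row: 7 ≥ 5; Column: 11 ≥ 5). Row gets 7.
Every other cell has a profitable deviation for at least one player. Highest of {6, 7} is 7.

7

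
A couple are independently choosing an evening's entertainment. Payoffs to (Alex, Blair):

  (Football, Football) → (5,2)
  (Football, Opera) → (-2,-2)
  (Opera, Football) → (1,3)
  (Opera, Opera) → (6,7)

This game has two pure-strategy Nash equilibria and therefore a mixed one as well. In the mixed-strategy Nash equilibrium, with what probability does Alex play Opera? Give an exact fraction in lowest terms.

1/2

Alex's mix p on Football must make Blair indifferent between Football and Opera.
Blair's payoff from Football: 2p + 3(1−p). From Opera: (-2)p + 7(1−p).
Set equal: 4p = 4(1−p) → p = 4/8 = 1/2.
Probability on Opera is 1 − 1/2 = 1/2.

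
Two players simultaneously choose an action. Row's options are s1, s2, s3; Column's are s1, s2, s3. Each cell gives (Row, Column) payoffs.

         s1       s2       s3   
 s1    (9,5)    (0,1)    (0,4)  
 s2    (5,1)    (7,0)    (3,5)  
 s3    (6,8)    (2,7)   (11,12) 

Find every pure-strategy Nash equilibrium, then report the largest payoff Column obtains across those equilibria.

12

Both s1 is a pure NE (Row: 9 ≥ 6; Column: 5 ≥ 4). Column gets 5.
Both s3 is a pure NE (Row: 11 ≥ 3; Column: 12 ≥ 8). Column gets 12.
Every other cell has a profitable deviation for at least one player. Highest of {5, 12} is 12.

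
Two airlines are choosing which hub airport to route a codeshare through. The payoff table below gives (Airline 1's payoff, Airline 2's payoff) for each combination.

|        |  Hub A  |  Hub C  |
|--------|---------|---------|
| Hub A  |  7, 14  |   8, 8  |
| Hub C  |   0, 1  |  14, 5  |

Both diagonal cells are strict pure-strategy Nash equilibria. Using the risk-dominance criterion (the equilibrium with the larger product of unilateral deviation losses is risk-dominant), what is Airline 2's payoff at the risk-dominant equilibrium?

14

At both Hub A: Airline 1 loses 7 − 0 = 7 by deviating; Airline 2 loses 14 − 8 = 6. Product = 7·6 = 42.
At both Hub C: Airline 1 loses 14 − 8 = 6 by deviating; Airline 2 loses 5 − 1 = 4. Product = 6·4 = 24.
42 > 24, so both Hub A is risk-dominant. Airline 2's payoff there is 14.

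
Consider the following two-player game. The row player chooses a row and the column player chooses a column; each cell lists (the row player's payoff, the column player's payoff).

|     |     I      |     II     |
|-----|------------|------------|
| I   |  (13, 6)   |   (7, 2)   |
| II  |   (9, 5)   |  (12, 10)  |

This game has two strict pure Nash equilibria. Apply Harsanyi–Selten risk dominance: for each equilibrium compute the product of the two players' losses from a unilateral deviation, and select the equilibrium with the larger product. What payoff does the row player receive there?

12

At both I: the row player loses 13 − 9 = 4 by deviating; the column player loses 6 − 2 = 4. Product = 4·4 = 16.
At both II: the row player loses 12 − 7 = 5 by deviating; the column player loses 10 − 5 = 5. Product = 5·5 = 25.
25 > 16, so both II is risk-dominant. The row player's payoff there is 12.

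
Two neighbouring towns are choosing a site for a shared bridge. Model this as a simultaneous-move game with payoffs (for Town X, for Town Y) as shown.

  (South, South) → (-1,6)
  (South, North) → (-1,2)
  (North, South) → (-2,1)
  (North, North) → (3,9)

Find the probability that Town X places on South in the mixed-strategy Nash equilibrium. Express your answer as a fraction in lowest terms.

Town X's mix p on South must make Town Y indifferent between South and North.
Town Y's payoff from South: 6p + 1(1−p). From North: 2p + 9(1−p).
Set equal: 4p = 8(1−p) → p = 8/12 = 2/3.

2/3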